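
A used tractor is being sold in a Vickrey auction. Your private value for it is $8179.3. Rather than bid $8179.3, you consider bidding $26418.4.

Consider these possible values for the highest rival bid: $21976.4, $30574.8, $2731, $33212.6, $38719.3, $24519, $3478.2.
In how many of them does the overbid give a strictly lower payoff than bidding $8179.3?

The deviation hurts exactly when the highest competing bid lies strictly between $8179.3 and $26418.4 — overbidding then wins at a price above your value.
$21976.4: inside the interval → strictly worse (loss $13797.1).
$30574.8: above both → same outcome either way.
$2731: below both → same outcome either way.
$33212.6: above both → same outcome either way.
$38719.3: above both → same outcome either way.
$24519: inside the interval → strictly worse (loss $16339.7).
$3478.2: below both → same outcome either way.
Count: 2.

2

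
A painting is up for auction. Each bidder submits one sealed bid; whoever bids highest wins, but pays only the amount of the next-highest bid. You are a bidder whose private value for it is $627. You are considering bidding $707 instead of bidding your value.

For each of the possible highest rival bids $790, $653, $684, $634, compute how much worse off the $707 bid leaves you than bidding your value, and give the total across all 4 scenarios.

$90

The deviation costs you only when the competing bid falls strictly between $627 and $707; elsewhere both bids give the same outcome.
$790: outcomes coincide → loss $0.
$653: truthful payoff $0, deviation payoff −$26 → loss $26.
$684: truthful payoff $0, deviation payoff −$57 → loss $57.
$634: truthful payoff $0, deviation payoff −$7 → loss $7.
Total loss = $26 + $57 + $7 = $90.
Truthful bidding weakly dominates here: raising your bid can only win items priced above your value, and lowering it can only forfeit items priced below.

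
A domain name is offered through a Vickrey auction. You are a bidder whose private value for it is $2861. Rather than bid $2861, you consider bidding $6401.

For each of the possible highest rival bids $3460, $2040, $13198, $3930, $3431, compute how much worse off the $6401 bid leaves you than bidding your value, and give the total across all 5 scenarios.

$2238

The deviation costs you only when the competing bid falls strictly between $2861 and $6401; elsewhere both bids give the same outcome.
$3460: truthful payoff $0, deviation payoff −$599 → loss $599.
$2040: outcomes coincide → loss $0.
$13198: outcomes coincide → loss $0.
$3930: truthful payoff $0, deviation payoff −$1069 → loss $1069.
$3431: truthful payoff $0, deviation payoff −$570 → loss $570.
Total loss = $599 + $1069 + $570 = $2238.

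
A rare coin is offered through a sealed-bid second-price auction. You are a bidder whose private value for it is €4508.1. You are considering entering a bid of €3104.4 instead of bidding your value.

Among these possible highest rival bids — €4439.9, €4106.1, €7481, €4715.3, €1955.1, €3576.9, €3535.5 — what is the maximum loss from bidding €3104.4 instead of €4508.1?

€972.6

€4439.9: truthful gives €68.2, deviation gives €0 → loss €68.2.
€4106.1: truthful gives €402, deviation gives €0 → loss €402.
€7481: same outcome either way → loss €0.
€4715.3: same outcome either way → loss €0.
€1955.1: same outcome either way → loss €0.
€3576.9: truthful gives €931.2, deviation gives €0 → loss €931.2.
€3535.5: truthful gives €972.6, deviation gives €0 → loss €972.6.
Maximum loss: €972.6.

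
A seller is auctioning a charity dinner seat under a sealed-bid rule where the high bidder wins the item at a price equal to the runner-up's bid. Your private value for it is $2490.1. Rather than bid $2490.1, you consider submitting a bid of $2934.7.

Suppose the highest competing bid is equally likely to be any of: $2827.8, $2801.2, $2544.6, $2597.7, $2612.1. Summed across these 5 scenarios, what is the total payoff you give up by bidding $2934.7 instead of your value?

$932.9

The deviation costs you only when the competing bid falls strictly between $2490.1 and $2934.7; elsewhere both bids give the same outcome.
$2827.8: truthful payoff $0, deviation payoff −$337.7 → loss $337.7.
$2801.2: truthful payoff $0, deviation payoff −$311.1 → loss $311.1.
$2544.6: truthful payoff $0, deviation payoff −$54.5 → loss $54.5.
$2597.7: truthful payoff $0, deviation payoff −$107.6 → loss $107.6.
$2612.1: truthful payoff $0, deviation payoff −$122 → loss $122.
Total loss = $337.7 + $311.1 + $54.5 + $107.6 + $122 = $932.9.
Because the price is fixed by the runner-up's bid, deviating from your value can only change a good outcome into a bad one — never the reverse.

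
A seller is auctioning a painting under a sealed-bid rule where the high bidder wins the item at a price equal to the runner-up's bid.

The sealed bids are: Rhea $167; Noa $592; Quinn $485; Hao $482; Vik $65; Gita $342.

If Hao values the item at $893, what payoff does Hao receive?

$0

Highest bid: Noa at $592, so Noa wins.
Second-highest bid: Quinn at $485 — that is the price the winner pays.
Hao did not win, so Hao pays nothing and receives nothing: payoff $0.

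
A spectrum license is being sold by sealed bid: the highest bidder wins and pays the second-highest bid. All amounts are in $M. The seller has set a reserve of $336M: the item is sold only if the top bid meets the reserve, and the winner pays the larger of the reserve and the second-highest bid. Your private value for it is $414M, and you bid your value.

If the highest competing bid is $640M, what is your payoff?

$0M

Your bid $414M is below the highest competing bid $640M, so you lose. Payoff $0M.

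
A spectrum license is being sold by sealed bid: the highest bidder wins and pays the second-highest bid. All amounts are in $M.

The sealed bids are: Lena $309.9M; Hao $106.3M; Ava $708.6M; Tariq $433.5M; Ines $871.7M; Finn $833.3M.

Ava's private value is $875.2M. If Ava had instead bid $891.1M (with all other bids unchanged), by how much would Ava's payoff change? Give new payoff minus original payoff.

$3.5M

The highest bid among the other bidders is $871.7M; Ava's bid doesn't change that.
Original bid $708.6M: Ava is not highest (top rival bid is $871.7M); payoff $0M.
Alternative bid $891.1M: Ava is highest, pays the top rival bid $871.7M; payoff $875.2M − $871.7M = $3.5M.
Change in payoff = $3.5M − ($0M) = $3.5M.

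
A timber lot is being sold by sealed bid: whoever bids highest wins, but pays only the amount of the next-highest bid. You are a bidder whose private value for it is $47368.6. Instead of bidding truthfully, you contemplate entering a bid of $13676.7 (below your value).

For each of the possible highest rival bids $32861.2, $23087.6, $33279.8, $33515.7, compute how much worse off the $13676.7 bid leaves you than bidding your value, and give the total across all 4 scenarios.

The deviation costs you only when the competing bid falls strictly between $13676.7 and $47368.6; elsewhere both bids give the same outcome.
$32861.2: truthful payoff $14507.4, deviation payoff $0 → loss $14507.4.
$23087.6: truthful payoff $24281, deviation payoff $0 → loss $24281.
$33279.8: truthful payoff $14088.8, deviation payoff $0 → loss $14088.8.
$33515.7: truthful payoff $13852.9, deviation payoff $0 → loss $13852.9.
Total loss = $14507.4 + $24281 + $14088.8 + $13852.9 = $66730.1.
Because the price is fixed by the runner-up's bid, deviating from your value can only change a good outcome into a bad one — never the reverse.

$66730.1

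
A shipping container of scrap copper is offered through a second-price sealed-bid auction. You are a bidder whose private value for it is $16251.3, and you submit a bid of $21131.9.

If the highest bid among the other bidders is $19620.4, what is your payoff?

Your bid $21131.9 exceeds the highest competing bid $19620.4, so you win.
In a second-price auction the winner pays the second-highest bid, $19620.4.
Payoff = value − price = $16251.3 − $19620.4 = −$3369.1.

−$3369.1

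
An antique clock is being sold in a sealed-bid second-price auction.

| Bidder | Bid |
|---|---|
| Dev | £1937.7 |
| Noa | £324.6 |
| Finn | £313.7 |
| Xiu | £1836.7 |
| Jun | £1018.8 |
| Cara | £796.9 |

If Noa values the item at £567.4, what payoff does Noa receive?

£0

Highest bid: Dev at £1937.7, so Dev wins.
Second-highest bid: Xiu at £1836.7 — that is the price the winner pays.
Noa did not win, so Noa pays nothing and receives nothing: payoff £0.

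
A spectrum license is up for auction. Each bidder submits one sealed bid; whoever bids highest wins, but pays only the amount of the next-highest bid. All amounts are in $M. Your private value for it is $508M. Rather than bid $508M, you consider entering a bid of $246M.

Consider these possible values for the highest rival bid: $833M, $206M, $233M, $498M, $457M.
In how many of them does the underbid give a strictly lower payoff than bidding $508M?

The deviation hurts exactly when the highest competing bid lies strictly between $246M and $508M — underbidding then forfeits a profitable win.
$833M: above both → same outcome either way.
$206M: below both → same outcome either way.
$233M: below both → same outcome either way.
$498M: inside the interval → strictly worse (loss $10M).
$457M: inside the interval → strictly worse (loss $51M).
Count: 2.

2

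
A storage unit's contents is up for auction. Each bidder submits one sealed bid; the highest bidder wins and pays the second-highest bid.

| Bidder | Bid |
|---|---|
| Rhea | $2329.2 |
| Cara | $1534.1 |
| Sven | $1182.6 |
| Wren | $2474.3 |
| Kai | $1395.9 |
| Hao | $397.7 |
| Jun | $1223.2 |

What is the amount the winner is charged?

$2329.2

Highest bid: Wren at $2474.3, so Wren wins.
Second-highest bid: Rhea at $2329.2 — that is the price the winner pays.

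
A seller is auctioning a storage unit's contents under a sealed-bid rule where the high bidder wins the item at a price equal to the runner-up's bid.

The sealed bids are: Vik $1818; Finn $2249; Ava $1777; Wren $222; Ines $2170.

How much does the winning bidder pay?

$2170

Highest bid: Finn at $2249, so Finn wins.
Second-highest bid: Ines at $2170 — that is the price the winner pays.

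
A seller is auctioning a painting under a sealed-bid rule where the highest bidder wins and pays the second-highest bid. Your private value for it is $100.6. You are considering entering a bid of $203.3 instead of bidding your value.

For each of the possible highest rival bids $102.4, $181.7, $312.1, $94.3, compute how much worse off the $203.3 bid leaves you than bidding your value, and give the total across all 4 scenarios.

$82.9

The deviation costs you only when the competing bid falls strictly between $100.6 and $203.3; elsewhere both bids give the same outcome.
$102.4: truthful payoff $0, deviation payoff −$1.8 → loss $1.8.
$181.7: truthful payoff $0, deviation payoff −$81.1 → loss $81.1.
$312.1: outcomes coincide → loss $0.
$94.3: outcomes coincide → loss $0.
Total loss = $1.8 + $81.1 = $82.9.
Because the price is fixed by the runner-up's bid, deviating from your value can only change a good outcome into a bad one — never the reverse.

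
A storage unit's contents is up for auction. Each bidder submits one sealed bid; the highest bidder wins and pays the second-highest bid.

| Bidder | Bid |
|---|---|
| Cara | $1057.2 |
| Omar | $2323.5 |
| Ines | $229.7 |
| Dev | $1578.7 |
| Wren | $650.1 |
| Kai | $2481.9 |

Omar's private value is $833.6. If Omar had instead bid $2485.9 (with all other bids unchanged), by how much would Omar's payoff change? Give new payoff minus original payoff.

The highest bid among the other bidders is $2481.9; Omar's bid doesn't change that.
Original bid $2323.5: Omar is not highest (top rival bid is $2481.9); payoff $0.
Alternative bid $2485.9: Omar is highest, pays the top rival bid $2481.9; payoff $833.6 − $2481.9 = −$1648.3.
Change in payoff = −$1648.3 − ($0) = −$1648.3.

−$1648.3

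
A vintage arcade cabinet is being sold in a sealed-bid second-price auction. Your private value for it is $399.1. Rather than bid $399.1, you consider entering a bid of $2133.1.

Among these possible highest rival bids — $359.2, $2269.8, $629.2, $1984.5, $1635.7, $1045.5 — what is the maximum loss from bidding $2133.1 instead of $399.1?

$1585.4

$359.2: same outcome either way → loss $0.
$2269.8: same outcome either way → loss $0.
$629.2: truthful gives $0, deviation gives −$230.1 → loss $230.1.
$1984.5: truthful gives $0, deviation gives −$1585.4 → loss $1585.4.
$1635.7: truthful gives $0, deviation gives −$1236.6 → loss $1236.6.
$1045.5: truthful gives $0, deviation gives −$646.4 → loss $646.4.
Maximum loss: $1585.4.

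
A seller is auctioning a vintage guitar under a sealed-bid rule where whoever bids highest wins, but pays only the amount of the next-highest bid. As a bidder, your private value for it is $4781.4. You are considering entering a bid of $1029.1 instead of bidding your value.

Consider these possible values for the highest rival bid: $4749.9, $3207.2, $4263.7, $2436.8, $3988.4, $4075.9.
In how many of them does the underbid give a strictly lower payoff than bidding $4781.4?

6

The deviation hurts exactly when the highest competing bid lies strictly between $1029.1 and $4781.4 — underbidding then forfeits a profitable win.
$4749.9: inside the interval → strictly worse (loss $31.5).
$3207.2: inside the interval → strictly worse (loss $1574.2).
$4263.7: inside the interval → strictly worse (loss $517.7).
$2436.8: inside the interval → strictly worse (loss $2344.6).
$3988.4: inside the interval → strictly worse (loss $793).
$4075.9: inside the interval → strictly worse (loss $705.5).
Count: 6.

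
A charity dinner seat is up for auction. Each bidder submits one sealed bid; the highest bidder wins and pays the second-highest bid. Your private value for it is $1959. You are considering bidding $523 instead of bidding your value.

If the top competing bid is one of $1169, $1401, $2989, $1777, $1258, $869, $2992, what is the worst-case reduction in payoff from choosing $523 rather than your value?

$1090

$1169: truthful gives $790, deviation gives $0 → loss $790.
$1401: truthful gives $558, deviation gives $0 → loss $558.
$2989: same outcome either way → loss $0.
$1777: truthful gives $182, deviation gives $0 → loss $182.
$1258: truthful gives $701, deviation gives $0 → loss $701.
$869: truthful gives $1090, deviation gives $0 → loss $1090.
$2992: same outcome either way → loss $0.
Maximum loss: $1090.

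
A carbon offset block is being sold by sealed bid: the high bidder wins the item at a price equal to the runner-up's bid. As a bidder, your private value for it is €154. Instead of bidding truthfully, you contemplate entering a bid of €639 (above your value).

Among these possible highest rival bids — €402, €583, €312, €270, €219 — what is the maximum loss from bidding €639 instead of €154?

€402: truthful gives €0, deviation gives −€248 → loss €248.
€583: truthful gives €0, deviation gives −€429 → loss €429.
€312: truthful gives €0, deviation gives −€158 → loss €158.
€270: truthful gives €0, deviation gives −€116 → loss €116.
€219: truthful gives €0, deviation gives −€65 → loss €65.
Maximum loss: €429.

€429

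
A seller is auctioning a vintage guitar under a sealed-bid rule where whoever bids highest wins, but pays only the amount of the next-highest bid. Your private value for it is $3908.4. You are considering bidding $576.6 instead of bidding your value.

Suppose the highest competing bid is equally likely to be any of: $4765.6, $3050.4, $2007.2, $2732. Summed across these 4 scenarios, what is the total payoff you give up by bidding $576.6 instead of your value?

The deviation costs you only when the competing bid falls strictly between $576.6 and $3908.4; elsewhere both bids give the same outcome.
$4765.6: outcomes coincide → loss $0.
$3050.4: truthful payoff $858, deviation payoff $0 → loss $858.
$2007.2: truthful payoff $1901.2, deviation payoff $0 → loss $1901.2.
$2732: truthful payoff $1176.4, deviation payoff $0 → loss $1176.4.
Total loss = $858 + $1901.2 + $1176.4 = $3935.6.

$3935.6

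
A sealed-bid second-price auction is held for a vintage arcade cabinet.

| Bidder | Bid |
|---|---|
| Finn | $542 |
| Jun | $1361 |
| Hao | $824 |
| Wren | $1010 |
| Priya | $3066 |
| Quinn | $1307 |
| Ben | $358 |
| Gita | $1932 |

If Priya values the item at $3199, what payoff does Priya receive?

Highest bid: Priya at $3066, so Priya wins.
Second-highest bid: Gita at $1932 — that is the price the winner pays.
Priya's payoff = value − price = $3199 − $1932 = $1267.

$1267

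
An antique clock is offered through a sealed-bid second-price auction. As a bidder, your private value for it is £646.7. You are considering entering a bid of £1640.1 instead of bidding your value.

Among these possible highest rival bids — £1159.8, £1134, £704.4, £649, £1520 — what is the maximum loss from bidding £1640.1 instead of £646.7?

£873.3

£1159.8: truthful gives £0, deviation gives −£513.1 → loss £513.1.
£1134: truthful gives £0, deviation gives −£487.3 → loss £487.3.
£704.4: truthful gives £0, deviation gives −£57.7 → loss £57.7.
£649: truthful gives £0, deviation gives −£2.3 → loss £2.3.
£1520: truthful gives £0, deviation gives −£873.3 → loss £873.3.
Maximum loss: £873.3.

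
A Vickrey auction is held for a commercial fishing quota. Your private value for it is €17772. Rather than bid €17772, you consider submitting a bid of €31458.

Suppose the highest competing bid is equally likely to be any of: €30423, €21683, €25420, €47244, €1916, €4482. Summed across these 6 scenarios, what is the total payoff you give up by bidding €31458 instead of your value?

The deviation costs you only when the competing bid falls strictly between €17772 and €31458; elsewhere both bids give the same outcome.
€30423: truthful payoff €0, deviation payoff −€12651 → loss €12651.
€21683: truthful payoff €0, deviation payoff −€3911 → loss €3911.
€25420: truthful payoff €0, deviation payoff −€7648 → loss €7648.
€47244: outcomes coincide → loss €0.
€1916: outcomes coincide → loss €0.
€4482: outcomes coincide → loss €0.
Total loss = €12651 + €3911 + €7648 = €24210.

€24210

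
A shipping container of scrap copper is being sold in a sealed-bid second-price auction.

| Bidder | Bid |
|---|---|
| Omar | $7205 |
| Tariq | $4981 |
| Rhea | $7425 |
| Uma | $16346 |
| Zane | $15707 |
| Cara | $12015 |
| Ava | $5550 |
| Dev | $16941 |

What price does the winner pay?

Highest bid: Dev at $16941, so Dev wins.
Second-highest bid: Uma at $16346 — that is the price the winner pays.

$16346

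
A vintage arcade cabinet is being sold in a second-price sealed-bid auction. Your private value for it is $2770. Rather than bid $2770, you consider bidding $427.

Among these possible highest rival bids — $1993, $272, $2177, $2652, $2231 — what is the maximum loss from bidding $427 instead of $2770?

$777

$1993: truthful gives $777, deviation gives $0 → loss $777.
$272: same outcome either way → loss $0.
$2177: truthful gives $593, deviation gives $0 → loss $593.
$2652: truthful gives $118, deviation gives $0 → loss $118.
$2231: truthful gives $539, deviation gives $0 → loss $539.
Maximum loss: $777.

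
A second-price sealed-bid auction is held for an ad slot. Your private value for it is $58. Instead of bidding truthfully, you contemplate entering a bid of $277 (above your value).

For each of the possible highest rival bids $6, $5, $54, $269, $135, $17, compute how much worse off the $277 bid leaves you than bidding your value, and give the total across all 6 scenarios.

The deviation costs you only when the competing bid falls strictly between $58 and $277; elsewhere both bids give the same outcome.
$6: outcomes coincide → loss $0.
$5: outcomes coincide → loss $0.
$54: outcomes coincide → loss $0.
$269: truthful payoff $0, deviation payoff −$211 → loss $211.
$135: truthful payoff $0, deviation payoff −$77 → loss $77.
$17: outcomes coincide → loss $0.
Total loss = $211 + $77 = $288.

$288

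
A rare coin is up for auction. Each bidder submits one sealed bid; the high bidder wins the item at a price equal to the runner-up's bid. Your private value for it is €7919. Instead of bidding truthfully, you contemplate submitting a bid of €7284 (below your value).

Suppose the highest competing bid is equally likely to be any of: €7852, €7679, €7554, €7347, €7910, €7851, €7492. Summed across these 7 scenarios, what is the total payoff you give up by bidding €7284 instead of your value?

€1748

The deviation costs you only when the competing bid falls strictly between €7284 and €7919; elsewhere both bids give the same outcome.
€7852: truthful payoff €67, deviation payoff €0 → loss €67.
€7679: truthful payoff €240, deviation payoff €0 → loss €240.
€7554: truthful payoff €365, deviation payoff €0 → loss €365.
€7347: truthful payoff €572, deviation payoff €0 → loss €572.
€7910: truthful payoff €9, deviation payoff €0 → loss €9.
€7851: truthful payoff €68, deviation payoff €0 → loss €68.
€7492: truthful payoff €427, deviation payoff €0 → loss €427.
Total loss = €67 + €240 + €365 + €572 + €9 + €68 + €427 = €1748.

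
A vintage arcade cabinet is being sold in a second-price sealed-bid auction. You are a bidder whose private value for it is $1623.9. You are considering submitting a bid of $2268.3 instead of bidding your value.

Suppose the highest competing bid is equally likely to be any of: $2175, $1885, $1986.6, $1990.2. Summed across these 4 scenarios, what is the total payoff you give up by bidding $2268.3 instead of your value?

The deviation costs you only when the competing bid falls strictly between $1623.9 and $2268.3; elsewhere both bids give the same outcome.
$2175: truthful payoff $0, deviation payoff −$551.1 → loss $551.1.
$1885: truthful payoff $0, deviation payoff −$261.1 → loss $261.1.
$1986.6: truthful payoff $0, deviation payoff −$362.7 → loss $362.7.
$1990.2: truthful payoff $0, deviation payoff −$366.3 → loss $366.3.
Total loss = $551.1 + $261.1 + $362.7 + $366.3 = $1541.2.
Truthful bidding weakly dominates here: raising your bid can only win items priced above your value, and lowering it can only forfeit items priced below.

$1541.2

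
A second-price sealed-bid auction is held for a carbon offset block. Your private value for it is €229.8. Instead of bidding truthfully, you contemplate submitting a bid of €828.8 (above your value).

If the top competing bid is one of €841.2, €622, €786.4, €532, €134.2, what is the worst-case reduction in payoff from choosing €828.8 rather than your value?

€841.2: same outcome either way → loss €0.
€622: truthful gives €0, deviation gives −€392.2 → loss €392.2.
€786.4: truthful gives €0, deviation gives −€556.6 → loss €556.6.
€532: truthful gives €0, deviation gives −€302.2 → loss €302.2.
€134.2: same outcome either way → loss €0.
Maximum loss: €556.6.

€556.6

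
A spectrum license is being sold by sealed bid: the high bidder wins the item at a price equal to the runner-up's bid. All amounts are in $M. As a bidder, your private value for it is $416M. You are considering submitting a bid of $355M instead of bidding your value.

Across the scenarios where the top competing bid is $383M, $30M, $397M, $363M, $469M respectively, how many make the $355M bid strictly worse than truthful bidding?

3

The deviation hurts exactly when the highest competing bid lies strictly between $355M and $416M — underbidding then forfeits a profitable win.
$383M: inside the interval → strictly worse (loss $33M).
$30M: below both → same outcome either way.
$397M: inside the interval → strictly worse (loss $19M).
$363M: inside the interval → strictly worse (loss $53M).
$469M: above both → same outcome either way.
Count: 3.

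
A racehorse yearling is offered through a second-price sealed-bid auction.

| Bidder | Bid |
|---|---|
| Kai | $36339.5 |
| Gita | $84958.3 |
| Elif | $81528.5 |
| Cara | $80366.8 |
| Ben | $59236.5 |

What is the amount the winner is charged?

Highest bid: Gita at $84958.3, so Gita wins.
Second-highest bid: Elif at $81528.5 — that is the price the winner pays.

$81528.5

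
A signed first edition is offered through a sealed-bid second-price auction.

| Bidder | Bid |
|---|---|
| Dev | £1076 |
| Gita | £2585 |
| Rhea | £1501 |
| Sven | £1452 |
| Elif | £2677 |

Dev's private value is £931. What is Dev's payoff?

£0

Highest bid: Elif at £2677, so Elif wins.
Second-highest bid: Gita at £2585 — that is the price the winner pays.
Dev did not win, so Dev pays nothing and receives nothing: payoff £0.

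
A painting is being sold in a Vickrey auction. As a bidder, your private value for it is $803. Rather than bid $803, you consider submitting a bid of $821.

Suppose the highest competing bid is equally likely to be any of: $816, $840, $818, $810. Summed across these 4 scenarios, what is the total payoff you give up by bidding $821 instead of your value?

$35

The deviation costs you only when the competing bid falls strictly between $803 and $821; elsewhere both bids give the same outcome.
$816: truthful payoff $0, deviation payoff −$13 → loss $13.
$840: outcomes coincide → loss $0.
$818: truthful payoff $0, deviation payoff −$15 → loss $15.
$810: truthful payoff $0, deviation payoff −$7 → loss $7.
Total loss = $13 + $15 + $7 = $35.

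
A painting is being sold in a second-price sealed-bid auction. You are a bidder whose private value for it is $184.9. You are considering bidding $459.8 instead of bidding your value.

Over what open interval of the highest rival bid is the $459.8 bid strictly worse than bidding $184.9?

If the competing bid is below $184.9, both bids win at the same price — no difference.
If it is above $459.8, both bids lose — no difference.
If it lies strictly between $184.9 and $459.8, bidding your value loses (payoff 0) while bidding $459.8 wins at a price above your value (payoff negative).
So the deviation strictly hurts on the open interval ($184.9, $459.8).

($184.9, $459.8)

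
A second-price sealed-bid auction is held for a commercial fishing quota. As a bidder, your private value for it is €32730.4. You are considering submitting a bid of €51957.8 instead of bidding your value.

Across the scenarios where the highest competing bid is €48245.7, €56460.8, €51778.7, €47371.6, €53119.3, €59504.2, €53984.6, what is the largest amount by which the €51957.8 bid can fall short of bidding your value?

€48245.7: truthful gives €0, deviation gives −€15515.3 → loss €15515.3.
€56460.8: same outcome either way → loss €0.
€51778.7: truthful gives €0, deviation gives −€19048.3 → loss €19048.3.
€47371.6: truthful gives €0, deviation gives −€14641.2 → loss €14641.2.
€53119.3: same outcome either way → loss €0.
€59504.2: same outcome either way → loss €0.
€53984.6: same outcome either way → loss €0.
Maximum loss: €19048.3.

€19048.3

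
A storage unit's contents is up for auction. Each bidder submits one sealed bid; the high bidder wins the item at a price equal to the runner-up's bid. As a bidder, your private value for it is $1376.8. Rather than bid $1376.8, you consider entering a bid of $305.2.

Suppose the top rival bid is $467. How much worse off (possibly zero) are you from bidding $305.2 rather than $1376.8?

Bidding your value $1376.8: you win (since $1376.8 > $467) and pay $467. Payoff $909.8.
Bidding $305.2: you lose. Payoff $0.
The competing bid $467 lies between your shaded bid and your value, so underbidding forfeits an item you could have won at a profitable price.
Loss from deviating = $909.8 − ($0) = $909.8.

$909.8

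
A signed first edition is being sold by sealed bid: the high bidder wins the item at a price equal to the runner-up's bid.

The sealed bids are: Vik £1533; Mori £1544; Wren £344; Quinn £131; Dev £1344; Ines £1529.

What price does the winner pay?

Highest bid: Mori at £1544, so Mori wins.
Second-highest bid: Vik at £1533 — that is the price the winner pays.

£1533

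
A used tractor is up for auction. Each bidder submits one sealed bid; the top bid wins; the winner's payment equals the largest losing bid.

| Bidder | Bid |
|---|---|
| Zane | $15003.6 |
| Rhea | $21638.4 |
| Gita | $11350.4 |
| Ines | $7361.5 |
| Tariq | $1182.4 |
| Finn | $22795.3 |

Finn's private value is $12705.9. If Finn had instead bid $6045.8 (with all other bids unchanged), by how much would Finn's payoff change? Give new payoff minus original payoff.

$8932.5

The highest bid among the other bidders is $21638.4; Finn's bid doesn't change that.
Original bid $22795.3: Finn is highest, pays the top rival bid $21638.4; payoff $12705.9 − $21638.4 = −$8932.5.
Alternative bid $6045.8: Finn is not highest (top rival bid is $21638.4); payoff $0.
Change in payoff = $0 − (−$8932.5) = $8932.5.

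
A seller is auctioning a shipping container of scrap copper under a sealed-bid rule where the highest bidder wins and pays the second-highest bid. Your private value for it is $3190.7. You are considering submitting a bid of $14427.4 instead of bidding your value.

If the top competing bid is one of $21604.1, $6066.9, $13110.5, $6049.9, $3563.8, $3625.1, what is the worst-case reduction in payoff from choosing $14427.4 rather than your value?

$9919.8

$21604.1: same outcome either way → loss $0.
$6066.9: truthful gives $0, deviation gives −$2876.2 → loss $2876.2.
$13110.5: truthful gives $0, deviation gives −$9919.8 → loss $9919.8.
$6049.9: truthful gives $0, deviation gives −$2859.2 → loss $2859.2.
$3563.8: truthful gives $0, deviation gives −$373.1 → loss $373.1.
$3625.1: truthful gives $0, deviation gives −$434.4 → loss $434.4.
Maximum loss: $9919.8.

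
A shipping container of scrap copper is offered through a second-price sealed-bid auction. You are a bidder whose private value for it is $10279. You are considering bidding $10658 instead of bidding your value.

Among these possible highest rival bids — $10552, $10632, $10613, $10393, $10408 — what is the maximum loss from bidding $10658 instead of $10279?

$10552: truthful gives $0, deviation gives −$273 → loss $273.
$10632: truthful gives $0, deviation gives −$353 → loss $353.
$10613: truthful gives $0, deviation gives −$334 → loss $334.
$10393: truthful gives $0, deviation gives −$114 → loss $114.
$10408: truthful gives $0, deviation gives −$129 → loss $129.
Maximum loss: $353.

$353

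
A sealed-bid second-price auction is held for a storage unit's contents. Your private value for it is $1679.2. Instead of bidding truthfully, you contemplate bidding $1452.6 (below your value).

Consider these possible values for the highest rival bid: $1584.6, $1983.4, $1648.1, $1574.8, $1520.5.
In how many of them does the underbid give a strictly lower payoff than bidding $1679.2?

4

The deviation hurts exactly when the highest competing bid lies strictly between $1452.6 and $1679.2 — underbidding then forfeits a profitable win.
$1584.6: inside the interval → strictly worse (loss $94.6).
$1983.4: above both → same outcome either way.
$1648.1: inside the interval → strictly worse (loss $31.1).
$1574.8: inside the interval → strictly worse (loss $104.4).
$1520.5: inside the interval → strictly worse (loss $158.7).
Count: 4.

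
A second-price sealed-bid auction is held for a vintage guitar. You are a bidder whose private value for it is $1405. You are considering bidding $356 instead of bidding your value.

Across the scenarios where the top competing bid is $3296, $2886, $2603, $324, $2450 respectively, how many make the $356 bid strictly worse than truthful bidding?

0

The deviation hurts exactly when the highest competing bid lies strictly between $356 and $1405 — underbidding then forfeits a profitable win.
$3296: above both → same outcome either way.
$2886: above both → same outcome either way.
$2603: above both → same outcome either way.
$324: below both → same outcome either way.
$2450: above both → same outcome either way.
Count: 0.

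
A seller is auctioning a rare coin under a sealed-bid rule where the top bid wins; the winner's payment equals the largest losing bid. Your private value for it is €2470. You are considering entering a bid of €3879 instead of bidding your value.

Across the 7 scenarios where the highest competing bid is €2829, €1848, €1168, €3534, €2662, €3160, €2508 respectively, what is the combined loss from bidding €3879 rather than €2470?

€2343

The deviation costs you only when the competing bid falls strictly between €2470 and €3879; elsewhere both bids give the same outcome.
€2829: truthful payoff €0, deviation payoff −€359 → loss €359.
€1848: outcomes coincide → loss €0.
€1168: outcomes coincide → loss €0.
€3534: truthful payoff €0, deviation payoff −€1064 → loss €1064.
€2662: truthful payoff €0, deviation payoff −€192 → loss €192.
€3160: truthful payoff €0, deviation payoff −€690 → loss €690.
€2508: truthful payoff €0, deviation payoff −€38 → loss €38.
Total loss = €359 + €1064 + €192 + €690 + €38 = €2343.
Because the price is fixed by the runner-up's bid, deviating from your value can only change a good outcome into a bad one — never the reverse.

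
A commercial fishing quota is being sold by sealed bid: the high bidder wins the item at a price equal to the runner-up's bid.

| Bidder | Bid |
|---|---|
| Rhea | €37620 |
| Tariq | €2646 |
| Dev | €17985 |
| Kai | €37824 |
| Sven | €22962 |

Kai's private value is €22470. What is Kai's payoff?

Highest bid: Kai at €37824, so Kai wins.
Second-highest bid: Rhea at €37620 — that is the price the winner pays.
Kai's payoff = value − price = €22470 − €37620 = −€15150.

−€15150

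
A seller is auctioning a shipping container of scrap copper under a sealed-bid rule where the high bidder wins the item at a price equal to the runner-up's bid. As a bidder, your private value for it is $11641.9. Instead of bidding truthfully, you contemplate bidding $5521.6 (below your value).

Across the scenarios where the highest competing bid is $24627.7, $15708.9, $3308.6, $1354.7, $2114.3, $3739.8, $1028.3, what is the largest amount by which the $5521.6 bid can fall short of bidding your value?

$24627.7: same outcome either way → loss $0.
$15708.9: same outcome either way → loss $0.
$3308.6: same outcome either way → loss $0.
$1354.7: same outcome either way → loss $0.
$2114.3: same outcome either way → loss $0.
$3739.8: same outcome either way → loss $0.
$1028.3: same outcome either way → loss $0.
Maximum loss: $0.

$0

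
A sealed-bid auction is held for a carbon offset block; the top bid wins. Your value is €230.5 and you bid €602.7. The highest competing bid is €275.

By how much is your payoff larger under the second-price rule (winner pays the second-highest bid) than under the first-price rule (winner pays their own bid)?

€327.7

You have the highest bid, so you win under either rule.
Second-price: pay €275 → payoff −€44.5.
First-price: pay your own bid €602.7 → payoff −€372.2.
Difference = −€44.5 − (−€372.2) = €327.7.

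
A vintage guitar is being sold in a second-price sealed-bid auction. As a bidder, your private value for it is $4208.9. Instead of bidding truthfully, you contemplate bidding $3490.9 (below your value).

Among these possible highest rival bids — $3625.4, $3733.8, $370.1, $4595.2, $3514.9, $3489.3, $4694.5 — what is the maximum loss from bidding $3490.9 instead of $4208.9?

$694

$3625.4: truthful gives $583.5, deviation gives $0 → loss $583.5.
$3733.8: truthful gives $475.1, deviation gives $0 → loss $475.1.
$370.1: same outcome either way → loss $0.
$4595.2: same outcome either way → loss $0.
$3514.9: truthful gives $694, deviation gives $0 → loss $694.
$3489.3: same outcome either way → loss $0.
$4694.5: same outcome either way → loss $0.
Maximum loss: $694.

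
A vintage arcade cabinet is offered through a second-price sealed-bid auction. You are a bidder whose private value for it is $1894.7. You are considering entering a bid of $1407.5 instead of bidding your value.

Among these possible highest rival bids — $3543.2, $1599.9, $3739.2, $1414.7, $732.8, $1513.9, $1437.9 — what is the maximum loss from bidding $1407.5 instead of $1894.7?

$480

$3543.2: same outcome either way → loss $0.
$1599.9: truthful gives $294.8, deviation gives $0 → loss $294.8.
$3739.2: same outcome either way → loss $0.
$1414.7: truthful gives $480, deviation gives $0 → loss $480.
$732.8: same outcome either way → loss $0.
$1513.9: truthful gives $380.8, deviation gives $0 → loss $380.8.
$1437.9: truthful gives $456.8, deviation gives $0 → loss $456.8.
Maximum loss: $480.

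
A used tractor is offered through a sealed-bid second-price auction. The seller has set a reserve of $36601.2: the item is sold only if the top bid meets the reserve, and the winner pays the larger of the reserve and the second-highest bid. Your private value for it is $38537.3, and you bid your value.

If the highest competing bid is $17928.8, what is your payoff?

$1936.1

Your bid $38537.3 is the highest and exceeds the reserve.
Price = max(second-highest bid, reserve) = max($17928.8, $36601.2) = $36601.2.
Payoff = $38537.3 − $36601.2 = $1936.1.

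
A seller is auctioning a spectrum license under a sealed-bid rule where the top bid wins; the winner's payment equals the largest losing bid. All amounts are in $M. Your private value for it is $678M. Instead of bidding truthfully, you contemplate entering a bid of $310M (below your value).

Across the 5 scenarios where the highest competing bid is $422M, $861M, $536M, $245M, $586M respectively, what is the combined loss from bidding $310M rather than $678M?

$490M

The deviation costs you only when the competing bid falls strictly between $310M and $678M; elsewhere both bids give the same outcome.
$422M: truthful payoff $256M, deviation payoff $0M → loss $256M.
$861M: outcomes coincide → loss $0M.
$536M: truthful payoff $142M, deviation payoff $0M → loss $142M.
$245M: outcomes coincide → loss $0M.
$586M: truthful payoff $92M, deviation payoff $0M → loss $92M.
Total loss = $256M + $142M + $92M = $490M.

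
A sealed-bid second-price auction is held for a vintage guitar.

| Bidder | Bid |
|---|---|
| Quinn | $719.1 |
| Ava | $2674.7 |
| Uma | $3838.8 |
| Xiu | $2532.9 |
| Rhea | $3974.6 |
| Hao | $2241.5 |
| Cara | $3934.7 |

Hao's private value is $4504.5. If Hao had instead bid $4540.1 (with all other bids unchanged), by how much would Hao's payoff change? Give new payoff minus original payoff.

$529.9

The highest bid among the other bidders is $3974.6; Hao's bid doesn't change that.
Original bid $2241.5: Hao is not highest (top rival bid is $3974.6); payoff $0.
Alternative bid $4540.1: Hao is highest, pays the top rival bid $3974.6; payoff $4504.5 − $3974.6 = $529.9.
Change in payoff = $529.9 − ($0) = $529.9.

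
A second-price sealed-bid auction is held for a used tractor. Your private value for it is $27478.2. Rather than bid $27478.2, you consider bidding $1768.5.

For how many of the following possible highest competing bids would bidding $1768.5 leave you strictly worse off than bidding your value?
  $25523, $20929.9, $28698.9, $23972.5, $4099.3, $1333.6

The deviation hurts exactly when the highest competing bid lies strictly between $1768.5 and $27478.2 — underbidding then forfeits a profitable win.
$25523: inside the interval → strictly worse (loss $1955.2).
$20929.9: inside the interval → strictly worse (loss $6548.3).
$28698.9: above both → same outcome either way.
$23972.5: inside the interval → strictly worse (loss $3505.7).
$4099.3: inside the interval → strictly worse (loss $23378.9).
$1333.6: below both → same outcome either way.
Count: 4.

4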